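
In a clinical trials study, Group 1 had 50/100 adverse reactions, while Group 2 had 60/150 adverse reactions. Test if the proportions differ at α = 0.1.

p̂₁ = 0.5, p̂₂ = 0.4, pooled p̂ = 0.44. z = 1.56. Critical: ±1.645. Fail to reject H₀.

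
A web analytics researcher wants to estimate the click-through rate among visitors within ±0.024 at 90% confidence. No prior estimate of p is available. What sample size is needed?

Conservative approach: use p = 0.5 (maximizes p(1-p) = 0.25). n = z²(0.25)/E² = 1.645²×0.25/0.024² = 1174.5 → n = 1175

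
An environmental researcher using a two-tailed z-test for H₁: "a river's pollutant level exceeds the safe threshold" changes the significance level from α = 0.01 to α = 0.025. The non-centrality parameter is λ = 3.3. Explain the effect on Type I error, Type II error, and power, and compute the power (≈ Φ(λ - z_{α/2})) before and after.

Increasing α from 0.01 to 0.025:
• Type I error rate increases (α is the Type I rate by definition).
• Critical value moves from z_{α/2} = 2.576 to 2.241, so power = Φ(λ - z_{α/2}) goes from Φ(3.3 - 2.576) = 0.765 to Φ(3.3 - 2.241) = 0.855.
• Type II error rate β = 1 - power therefore decreases (0.235 → 0.145).
Appropriate when false negatives are costly — here, allowing unsafe pollution to continue.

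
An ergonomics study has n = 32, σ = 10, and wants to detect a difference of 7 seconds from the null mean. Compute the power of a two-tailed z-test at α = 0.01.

SE = σ/√n = 10/√32 = 1.768. Non-centrality λ = d/SE = 7/1.768 = 3.96. Power ≈ Φ(λ - z_{α/2}) = Φ(3.96 - 2.576) = Φ(1.384) = 0.917.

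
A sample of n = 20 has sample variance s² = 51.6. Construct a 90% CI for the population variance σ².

df = 19. χ²_{0.05} = 30.144, χ²_{0.95} = 10.117. CI for σ² = ((n-1)s²/χ²_{α/2}, (n-1)s²/χ²_{1-α/2}) = (19·51.6/30.144, 19·51.6/10.117) = (32.52, 96.91)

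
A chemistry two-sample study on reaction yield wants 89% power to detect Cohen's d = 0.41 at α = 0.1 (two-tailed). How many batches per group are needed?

z_{α/2} = 1.645, z_β = Φ⁻¹(0.89) = 1.227. For small effect (d = 0.41): n per group = 2(z_{α/2} + z_β)²/d² = 2(1.645 + 1.227)²/0.41² = 98.1 → 99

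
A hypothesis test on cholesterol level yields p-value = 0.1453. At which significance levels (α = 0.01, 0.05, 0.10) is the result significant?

p = 0.1453. Not significant at any of the given levels.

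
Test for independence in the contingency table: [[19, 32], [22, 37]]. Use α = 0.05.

χ² = 0.0. df = 1, critical = 3.841. Fail to reject H₀. No evidence of dependence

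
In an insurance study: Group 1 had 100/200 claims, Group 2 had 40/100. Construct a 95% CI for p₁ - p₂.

p̂₁ = 0.5, p̂₂ = 0.4. Difference = 0.1. CI = (-0.018, 0.218)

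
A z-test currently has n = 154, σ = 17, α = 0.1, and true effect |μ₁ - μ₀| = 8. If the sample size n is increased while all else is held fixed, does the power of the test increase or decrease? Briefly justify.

Power increases: a larger n shrinks the standard error σ/√n, moving the sampling distribution under H₁ further from the critical value.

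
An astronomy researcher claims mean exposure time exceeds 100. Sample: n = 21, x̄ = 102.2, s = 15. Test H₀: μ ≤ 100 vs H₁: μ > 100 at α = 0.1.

t = (102.2 - 100)/(15/√21) = 0.672, df = 20. Critical t = 1.325. Fail to reject H₀.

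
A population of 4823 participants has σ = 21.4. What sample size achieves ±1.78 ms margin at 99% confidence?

Without FPC: n₀ = (2.576×21.4/1.78)² = 959.134. With FPC: n = n₀N/(n₀+N-1) = 800.2 → n = 801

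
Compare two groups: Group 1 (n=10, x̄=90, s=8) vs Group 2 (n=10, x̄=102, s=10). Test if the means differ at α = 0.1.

Pooled sp = 9.06. t = -2.963, df = 18. Critical t = ±1.734. Reject H₀.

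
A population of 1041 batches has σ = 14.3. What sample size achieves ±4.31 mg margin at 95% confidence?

Without FPC: n₀ = (1.96×14.3/4.31)² = 42.289. With FPC: n = n₀N/(n₀+N-1) = 40.7 → n = 41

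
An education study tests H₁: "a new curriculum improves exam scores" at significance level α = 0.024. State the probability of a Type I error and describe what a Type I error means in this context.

P(Type I error) = α = 0.024. A Type I error is rejecting H₀ when H₀ is actually true (false positive) — here, concluding that a new curriculum improves exam scores when in fact this is not the case. Consequence: adopting a curriculum that gives no real benefit — disruption for nothing.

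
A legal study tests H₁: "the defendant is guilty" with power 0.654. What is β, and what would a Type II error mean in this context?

β = 1 - power = 1 - 0.654 = 0.346. A Type II error is failing to reject H₀ when H₀ is false (false negative) — here, failing to conclude that the defendant is guilty when in fact it is true. Consequence: acquitting a guilty person.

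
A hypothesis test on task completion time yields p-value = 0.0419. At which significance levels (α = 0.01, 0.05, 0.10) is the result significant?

p = 0.0419. Significant at: α = 0.05, 0.1.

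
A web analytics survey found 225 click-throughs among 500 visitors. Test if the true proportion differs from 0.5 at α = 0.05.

p̂ = 0.45, p₀ = 0.5. z = (p̂ - p₀)/√(p₀(1-p₀)/n) = -2.236. Critical: ±1.96. Reject H₀.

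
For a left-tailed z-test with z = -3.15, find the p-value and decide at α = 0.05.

p = P(Z < -3.15) = Φ(-3.15) ≈ 0.0008. Since p < 0.05, reject H₀ (significant) at α = 0.05.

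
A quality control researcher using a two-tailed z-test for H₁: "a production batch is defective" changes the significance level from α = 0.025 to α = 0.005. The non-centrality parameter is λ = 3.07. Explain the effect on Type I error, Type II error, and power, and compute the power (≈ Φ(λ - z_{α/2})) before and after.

Decreasing α from 0.025 to 0.005:
• Type I error rate decreases (α is the Type I rate by definition).
• Critical value moves from z_{α/2} = 2.241 to 2.807, so power = Φ(λ - z_{α/2}) goes from Φ(3.07 - 2.241) = 0.796 to Φ(3.07 - 2.807) = 0.604.
• Type II error rate β = 1 - power therefore increases (0.204 → 0.396).
Appropriate when false positives are costly — here, scrapping a good batch — wasted material and cost for no reason.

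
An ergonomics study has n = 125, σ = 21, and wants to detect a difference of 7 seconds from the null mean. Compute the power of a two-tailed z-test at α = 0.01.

SE = σ/√n = 21/√125 = 1.878. Non-centrality λ = d/SE = 7/1.878 = 3.727. Power ≈ Φ(λ - z_{α/2}) = Φ(3.727 - 2.576) = Φ(1.151) = 0.875.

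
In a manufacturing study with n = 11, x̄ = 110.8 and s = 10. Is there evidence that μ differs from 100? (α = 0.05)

t = (x̄ - μ₀)/(s/√n) = (110.8 - 100)/(10/√11) = 3.582. df = 10, critical t = ±2.228. Reject H₀.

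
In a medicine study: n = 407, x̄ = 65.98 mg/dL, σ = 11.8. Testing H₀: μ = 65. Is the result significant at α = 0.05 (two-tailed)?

z = (65.98 - 65)/(11.8/√407) = 1.675. Since |z| ≤ 1.96, not significant at α = 0.05.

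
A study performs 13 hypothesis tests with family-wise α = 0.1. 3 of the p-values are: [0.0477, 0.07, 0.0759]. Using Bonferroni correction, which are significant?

Bonferroni α = 0.1/13 = 0.00769. None of the given p-values are significant.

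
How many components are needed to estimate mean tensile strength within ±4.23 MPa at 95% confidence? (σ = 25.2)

n = (z*σ/E)² = (1.96×25.2/4.23)² = 136.3 → n = 137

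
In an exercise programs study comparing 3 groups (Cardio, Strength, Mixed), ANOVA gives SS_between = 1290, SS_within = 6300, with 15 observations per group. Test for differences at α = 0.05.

df_between = 2, df_within = 42. F = MS_between/MS_within = 645.0/150.0 = 4.3. F_crit ≈ 3.22. Reject H₀. At least one mean differs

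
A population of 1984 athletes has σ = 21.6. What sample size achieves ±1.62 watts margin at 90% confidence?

Without FPC: n₀ = (1.645×21.6/1.62)² = 481.071. With FPC: n = n₀N/(n₀+N-1) = 387.3 → n = 388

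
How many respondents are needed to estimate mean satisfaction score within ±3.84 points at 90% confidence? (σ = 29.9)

n = (z*σ/E)² = (1.645×29.9/3.84)² = 164.1 → n = 165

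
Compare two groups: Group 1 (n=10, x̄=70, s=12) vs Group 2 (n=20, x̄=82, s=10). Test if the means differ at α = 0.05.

Pooled sp = 10.68. t = -2.9, df = 28. Critical t = ±2.048. Reject H₀.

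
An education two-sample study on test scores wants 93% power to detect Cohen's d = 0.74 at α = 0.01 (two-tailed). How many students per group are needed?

z_{α/2} = 2.576, z_β = Φ⁻¹(0.93) = 1.476. For medium effect (d = 0.74): n per group = 2(z_{α/2} + z_β)²/d² = 2(2.576 + 1.476)²/0.74² = 60.0 → 60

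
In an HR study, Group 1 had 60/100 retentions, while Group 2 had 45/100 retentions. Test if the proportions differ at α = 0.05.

p̂₁ = 0.6, p̂₂ = 0.45, pooled p̂ = 0.525. z = 2.124. Critical: ±1.96. Reject H₀.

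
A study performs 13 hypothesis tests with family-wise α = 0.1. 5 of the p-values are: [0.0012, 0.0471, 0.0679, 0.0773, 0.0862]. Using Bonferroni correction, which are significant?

Bonferroni α = 0.1/13 = 0.00769. Significant p-values: [0.0012]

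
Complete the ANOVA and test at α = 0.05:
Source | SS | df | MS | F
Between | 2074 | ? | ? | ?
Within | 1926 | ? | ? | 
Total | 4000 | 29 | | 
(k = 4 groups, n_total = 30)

df_between = 3, df_within = 26. MS_between = 691.33, MS_within = 74.08. F = 9.333, F_crit ≈ 2.975. Reject H₀.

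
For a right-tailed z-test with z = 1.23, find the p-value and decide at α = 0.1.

p = P(Z > 1.23) = 1 - Φ(1.23) ≈ 0.1093. Since p ≥ 0.1, fail to reject H₀ (not significant) at α = 0.1.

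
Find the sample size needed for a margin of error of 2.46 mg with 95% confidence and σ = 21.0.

n = (z*σ/E)² = (1.96×21.0/2.46)² = 280.0 → n = 280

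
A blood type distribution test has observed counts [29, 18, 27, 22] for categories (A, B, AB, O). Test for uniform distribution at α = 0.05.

Expected = 24 each. χ² = Σ(O-E)²/E = 3.083. df = 3, critical value = 7.815. Fail to reject H₀.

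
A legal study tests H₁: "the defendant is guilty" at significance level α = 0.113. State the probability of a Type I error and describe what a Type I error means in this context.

P(Type I error) = α = 0.113. A Type I error is rejecting H₀ when H₀ is actually true (false positive) — here, concluding that the defendant is guilty when in fact this is not the case. Consequence: convicting an innocent person.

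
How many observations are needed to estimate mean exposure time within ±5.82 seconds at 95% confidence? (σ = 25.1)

n = (z*σ/E)² = (1.96×25.1/5.82)² = 71.5 → n = 72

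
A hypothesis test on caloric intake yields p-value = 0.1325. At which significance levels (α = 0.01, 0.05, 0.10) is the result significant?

p = 0.1325. Not significant at any of the given levels.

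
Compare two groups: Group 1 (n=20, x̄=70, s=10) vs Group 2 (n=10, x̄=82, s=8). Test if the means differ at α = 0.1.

Pooled sp = 9.4. t = -3.295, df = 28. Critical t = ±1.701. Reject H₀.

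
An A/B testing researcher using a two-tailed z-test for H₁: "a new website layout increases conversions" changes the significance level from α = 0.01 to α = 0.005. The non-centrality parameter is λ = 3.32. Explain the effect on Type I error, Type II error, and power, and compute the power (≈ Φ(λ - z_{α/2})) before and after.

Decreasing α from 0.01 to 0.005:
• Type I error rate decreases (α is the Type I rate by definition).
• Critical value moves from z_{α/2} = 2.576 to 2.807, so power = Φ(λ - z_{α/2}) goes from Φ(3.32 - 2.576) = 0.772 to Φ(3.32 - 2.807) = 0.696.
• Type II error rate β = 1 - power therefore increases (0.228 → 0.304).
Appropriate when false positives are costly — here, rolling out a layout that doesn't actually help — wasted engineering effort.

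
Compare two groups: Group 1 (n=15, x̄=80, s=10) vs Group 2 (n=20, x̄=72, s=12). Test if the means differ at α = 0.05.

Pooled sp = 11.2. t = 2.092, df = 33. Critical t = ±2.035. Reject H₀.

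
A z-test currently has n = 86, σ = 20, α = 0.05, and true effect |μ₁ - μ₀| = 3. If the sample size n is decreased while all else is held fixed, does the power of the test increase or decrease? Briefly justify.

Power decreases: a smaller n inflates the standard error σ/√n, pulling the sampling distribution under H₁ back toward the critical value.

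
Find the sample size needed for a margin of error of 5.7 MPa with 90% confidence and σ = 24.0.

n = (z*σ/E)² = (1.645×24.0/5.7)² = 48.0 → n = 48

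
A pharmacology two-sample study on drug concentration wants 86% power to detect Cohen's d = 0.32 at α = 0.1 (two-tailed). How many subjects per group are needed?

z_{α/2} = 1.645, z_β = Φ⁻¹(0.86) = 1.08. For small effect (d = 0.32): n per group = 2(z_{α/2} + z_β)²/d² = 2(1.645 + 1.08)²/0.32² = 145.03 → 146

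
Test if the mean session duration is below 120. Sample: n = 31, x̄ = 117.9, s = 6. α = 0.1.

t = (117.9 - 120)/(6/√31) = -1.949, df = 30. Critical t = -1.31. Reject H₀.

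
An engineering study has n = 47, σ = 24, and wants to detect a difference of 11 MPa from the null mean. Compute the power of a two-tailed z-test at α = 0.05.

SE = σ/√n = 24/√47 = 3.501. Non-centrality λ = d/SE = 11/3.501 = 3.142. Power ≈ Φ(λ - z_{α/2}) = Φ(3.142 - 1.96) = Φ(1.182) = 0.881.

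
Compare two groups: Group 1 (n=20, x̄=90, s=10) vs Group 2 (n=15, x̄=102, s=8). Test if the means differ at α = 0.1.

Pooled sp = 9.2. t = -3.817, df = 33. Critical t = ±1.692. Reject H₀.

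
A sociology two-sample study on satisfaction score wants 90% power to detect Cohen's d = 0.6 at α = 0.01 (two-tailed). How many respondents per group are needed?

z_{α/2} = 2.576, z_β = Φ⁻¹(0.9) = 1.282. For medium effect (d = 0.6): n per group = 2(z_{α/2} + z_β)²/d² = 2(2.576 + 1.282)²/0.6² = 82.7 → 83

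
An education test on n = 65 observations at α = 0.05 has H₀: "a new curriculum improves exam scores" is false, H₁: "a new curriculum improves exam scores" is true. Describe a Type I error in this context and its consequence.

Type I error: rejecting H₀ when it is true — concluding that a new curriculum improves exam scores when in fact it is not. Consequence: adopting a curriculum that gives no real benefit — disruption for nothing.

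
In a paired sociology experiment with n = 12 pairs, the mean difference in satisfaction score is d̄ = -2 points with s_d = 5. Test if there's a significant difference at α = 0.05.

t = d̄/(s_d/√n) = -2/(5/√12) = -1.386. df = 11, critical t = ±2.201. Fail to reject H₀.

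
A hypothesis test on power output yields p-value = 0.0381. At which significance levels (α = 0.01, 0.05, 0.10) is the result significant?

p = 0.0381. Significant at: α = 0.05, 0.1.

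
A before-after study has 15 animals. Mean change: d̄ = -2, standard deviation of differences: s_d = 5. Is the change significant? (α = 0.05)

t = d̄/(s_d/√n) = -2/(5/√15) = -1.549. df = 14, critical t = ±2.145. Fail to reject H₀.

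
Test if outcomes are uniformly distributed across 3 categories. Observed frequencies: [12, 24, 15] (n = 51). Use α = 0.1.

Expected = 17 each. χ² = Σ(O-E)²/E = 4.588. df = 2, critical value = 4.605. Fail to reject H₀.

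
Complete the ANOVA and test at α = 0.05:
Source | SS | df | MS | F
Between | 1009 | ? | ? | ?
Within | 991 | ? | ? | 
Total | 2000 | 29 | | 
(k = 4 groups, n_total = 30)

df_between = 3, df_within = 26. MS_between = 336.33, MS_within = 38.12. F = 8.824, F_crit ≈ 2.975. Reject H₀.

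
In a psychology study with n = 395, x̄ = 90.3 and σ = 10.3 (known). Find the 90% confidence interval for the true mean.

CI = x̄ ± z*(σ/√n) = 90.3 ± 1.645(10.3/√395) = 90.3 ± 0.85 = (89.45, 91.15)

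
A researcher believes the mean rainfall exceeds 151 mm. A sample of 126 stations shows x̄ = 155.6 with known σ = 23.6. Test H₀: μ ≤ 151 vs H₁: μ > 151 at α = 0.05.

z = 2.188. Critical value: 1.645. Reject H₀.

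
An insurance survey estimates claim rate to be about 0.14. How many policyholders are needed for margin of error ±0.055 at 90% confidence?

n = z²p(1-p)/E² = 1.645²×0.14×0.86/0.055² = 107.7 → n = 108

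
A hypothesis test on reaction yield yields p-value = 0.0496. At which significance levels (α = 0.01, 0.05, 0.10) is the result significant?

p = 0.0496. Significant at: α = 0.05, 0.1.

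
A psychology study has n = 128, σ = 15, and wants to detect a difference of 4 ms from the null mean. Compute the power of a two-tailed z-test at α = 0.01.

SE = σ/√n = 15/√128 = 1.326. Non-centrality λ = d/SE = 4/1.326 = 3.017. Power ≈ Φ(λ - z_{α/2}) = Φ(3.017 - 2.576) = Φ(0.441) = 0.67.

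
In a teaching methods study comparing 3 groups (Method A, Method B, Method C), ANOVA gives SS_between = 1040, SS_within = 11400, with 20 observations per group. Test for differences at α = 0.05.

df_between = 2, df_within = 57. F = MS_between/MS_within = 520.0/200.0 = 2.6. F_crit ≈ 3.159. Fail to reject H₀.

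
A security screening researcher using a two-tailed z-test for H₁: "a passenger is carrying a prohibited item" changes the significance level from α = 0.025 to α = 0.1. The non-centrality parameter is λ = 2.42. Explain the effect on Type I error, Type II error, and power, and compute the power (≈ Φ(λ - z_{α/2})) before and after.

Increasing α from 0.025 to 0.1:
• Type I error rate increases (α is the Type I rate by definition).
• Critical value moves from z_{α/2} = 2.241 to 1.645, so power = Φ(λ - z_{α/2}) goes from Φ(2.42 - 2.241) = 0.571 to Φ(2.42 - 1.645) = 0.781.
• Type II error rate β = 1 - power therefore decreases (0.429 → 0.219).
Appropriate when false negatives are costly — here, letting a prohibited item through — security breach.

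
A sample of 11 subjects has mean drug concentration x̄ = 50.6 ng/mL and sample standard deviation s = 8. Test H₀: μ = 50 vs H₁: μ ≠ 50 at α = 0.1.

t = (x̄ - μ₀)/(s/√n) = (50.6 - 50)/(8/√11) = 0.249. df = 10, critical t = ±1.812. Fail to reject H₀.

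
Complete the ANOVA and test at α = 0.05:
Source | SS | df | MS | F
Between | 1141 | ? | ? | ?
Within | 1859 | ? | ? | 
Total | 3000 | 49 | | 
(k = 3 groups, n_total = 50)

df_between = 2, df_within = 47. MS_between = 570.5, MS_within = 39.55. F = 14.424, F_crit ≈ 3.195. Reject H₀.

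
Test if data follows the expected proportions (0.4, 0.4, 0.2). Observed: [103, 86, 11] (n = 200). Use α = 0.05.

Expected: [80.0, 80.0, 40.0]. χ² = 28.087. df = 2, critical = 5.991. Reject H₀.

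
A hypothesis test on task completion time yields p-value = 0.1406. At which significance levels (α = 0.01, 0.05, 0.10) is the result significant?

p = 0.1406. Not significant at any of the given levels.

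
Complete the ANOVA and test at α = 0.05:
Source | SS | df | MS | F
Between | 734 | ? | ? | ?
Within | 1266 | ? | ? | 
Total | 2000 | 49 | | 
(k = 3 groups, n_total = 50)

df_between = 2, df_within = 47. MS_between = 367.0, MS_within = 26.94. F = 13.625, F_crit ≈ 3.195. Reject H₀.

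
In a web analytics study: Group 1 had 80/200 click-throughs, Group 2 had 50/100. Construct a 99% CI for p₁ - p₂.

p̂₁ = 0.4, p̂₂ = 0.5. Difference = -0.1. CI = (-0.257, 0.057)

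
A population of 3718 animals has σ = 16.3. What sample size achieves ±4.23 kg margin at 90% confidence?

Without FPC: n₀ = (1.645×16.3/4.23)² = 40.182. With FPC: n = n₀N/(n₀+N-1) = 39.8 → n = 40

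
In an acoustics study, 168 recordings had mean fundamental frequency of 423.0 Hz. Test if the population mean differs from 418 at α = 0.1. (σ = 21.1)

z = (x̄ - μ₀)/(σ/√n) = (423.0 - 418)/(21.1/√168) = 3.071. Critical value: ±1.645. Since |3.071| > 1.645, Reject H₀.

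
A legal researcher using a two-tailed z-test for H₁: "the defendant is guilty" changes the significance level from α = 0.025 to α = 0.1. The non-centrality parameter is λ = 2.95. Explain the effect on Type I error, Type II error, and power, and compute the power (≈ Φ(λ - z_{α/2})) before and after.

Increasing α from 0.025 to 0.1:
• Type I error rate increases (α is the Type I rate by definition).
• Critical value moves from z_{α/2} = 2.241 to 1.645, so power = Φ(λ - z_{α/2}) goes from Φ(2.95 - 2.241) = 0.761 to Φ(2.95 - 1.645) = 0.904.
• Type II error rate β = 1 - power therefore decreases (0.239 → 0.096).
Appropriate when false negatives are costly — here, acquitting a guilty person.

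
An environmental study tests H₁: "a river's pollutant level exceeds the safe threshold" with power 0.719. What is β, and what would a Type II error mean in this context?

β = 1 - power = 1 - 0.719 = 0.281. A Type II error is failing to reject H₀ when H₀ is false (false negative) — here, failing to conclude that a river's pollutant level exceeds the safe threshold when in fact it is true. Consequence: allowing unsafe pollution to continue.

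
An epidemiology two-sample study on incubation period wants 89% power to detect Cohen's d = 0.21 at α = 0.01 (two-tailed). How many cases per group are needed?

z_{α/2} = 2.576, z_β = Φ⁻¹(0.89) = 1.227. For small effect (d = 0.21): n per group = 2(z_{α/2} + z_β)²/d² = 2(2.576 + 1.227)²/0.21² = 655.9 → 656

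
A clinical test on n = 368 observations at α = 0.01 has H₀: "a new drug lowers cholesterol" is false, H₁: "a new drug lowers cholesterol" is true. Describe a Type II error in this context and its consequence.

Type II error: failing to reject H₀ when it is false — concluding that a new drug lowers cholesterol is not supported when in fact it is. Consequence: shelving an effective drug — patients miss out on a treatment that would have helped.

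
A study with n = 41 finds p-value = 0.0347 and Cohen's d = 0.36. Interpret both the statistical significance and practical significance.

Statistically significant (p = 0.0347 < 0.05). Cohen's d = 0.36 indicates a small effect size. Both statistical and practical significance should be considered.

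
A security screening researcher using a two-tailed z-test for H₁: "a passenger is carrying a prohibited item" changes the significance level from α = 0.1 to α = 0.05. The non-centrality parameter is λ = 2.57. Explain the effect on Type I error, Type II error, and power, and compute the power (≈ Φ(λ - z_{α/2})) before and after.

Decreasing α from 0.1 to 0.05:
• Type I error rate decreases (α is the Type I rate by definition).
• Critical value moves from z_{α/2} = 1.645 to 1.96, so power = Φ(λ - z_{α/2}) goes from Φ(2.57 - 1.645) = 0.823 to Φ(2.57 - 1.96) = 0.729.
• Type II error rate β = 1 - power therefore increases (0.177 → 0.271).
Appropriate when false positives are costly — here, detaining an innocent passenger — delay and inconvenience.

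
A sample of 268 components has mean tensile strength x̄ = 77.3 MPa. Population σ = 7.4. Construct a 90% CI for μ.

CI = x̄ ± z*(σ/√n) = 77.3 ± 1.645(7.4/√268) = 77.3 ± 0.74 = (76.56, 78.04)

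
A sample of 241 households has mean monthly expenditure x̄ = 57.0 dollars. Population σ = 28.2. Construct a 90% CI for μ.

CI = x̄ ± z*(σ/√n) = 57.0 ± 1.645(28.2/√241) = 57.0 ± 2.99 = (54.01, 59.99)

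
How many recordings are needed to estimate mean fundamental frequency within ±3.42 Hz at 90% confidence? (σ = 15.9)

n = (z*σ/E)² = (1.645×15.9/3.42)² = 58.5 → n = 59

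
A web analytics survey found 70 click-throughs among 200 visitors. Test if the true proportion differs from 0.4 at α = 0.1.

p̂ = 0.35, p₀ = 0.4. z = (p̂ - p₀)/√(p₀(1-p₀)/n) = -1.443. Critical: ±1.645. Fail to reject H₀.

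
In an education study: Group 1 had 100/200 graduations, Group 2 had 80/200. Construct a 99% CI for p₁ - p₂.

p̂₁ = 0.5, p̂₂ = 0.4. Difference = 0.1. CI = (-0.028, 0.228)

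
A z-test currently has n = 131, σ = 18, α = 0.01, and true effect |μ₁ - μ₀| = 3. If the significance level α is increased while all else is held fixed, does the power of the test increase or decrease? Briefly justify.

Power increases: a larger α lowers the critical value, so more of the H₁ sampling distribution falls in the rejection region.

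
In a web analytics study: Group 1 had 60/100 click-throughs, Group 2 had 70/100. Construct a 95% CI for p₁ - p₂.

p̂₁ = 0.6, p̂₂ = 0.7. Difference = -0.1. CI = (-0.231, 0.031)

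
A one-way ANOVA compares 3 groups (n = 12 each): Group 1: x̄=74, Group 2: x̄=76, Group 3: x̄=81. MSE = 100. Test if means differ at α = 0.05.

Grand mean = 77.0. SS_between = 312.0, MS_between = 156.0. F = 1.56, F_crit ≈ 3.285. Fail to reject H₀.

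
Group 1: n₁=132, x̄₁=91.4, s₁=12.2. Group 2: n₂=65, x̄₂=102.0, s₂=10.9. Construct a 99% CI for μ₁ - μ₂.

Difference = -10.6. SE = √(12.2²/132 + 10.9²/65) = 1.719. CI = (-15.03, -6.17)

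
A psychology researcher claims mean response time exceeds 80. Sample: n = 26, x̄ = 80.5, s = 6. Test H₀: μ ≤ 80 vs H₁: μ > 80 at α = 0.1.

t = (80.5 - 80)/(6/√26) = 0.425, df = 25. Critical t = 1.316. Fail to reject H₀.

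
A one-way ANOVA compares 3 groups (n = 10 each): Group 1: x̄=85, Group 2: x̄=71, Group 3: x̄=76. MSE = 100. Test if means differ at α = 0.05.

Grand mean = 77.33. SS_between = 1006.67, MS_between = 503.33. F = 5.033, F_crit ≈ 3.354. Reject H₀.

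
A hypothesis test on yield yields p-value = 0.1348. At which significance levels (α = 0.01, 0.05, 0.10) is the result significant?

p = 0.1348. Not significant at any of the given levels.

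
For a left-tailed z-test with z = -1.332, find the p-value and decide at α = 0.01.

p = P(Z < -1.332) = Φ(-1.332) ≈ 0.0914. Since p ≥ 0.01, fail to reject H₀ (not significant) at α = 0.01.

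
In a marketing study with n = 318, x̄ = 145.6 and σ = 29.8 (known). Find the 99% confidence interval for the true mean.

CI = x̄ ± z*(σ/√n) = 145.6 ± 2.576(29.8/√318) = 145.6 ± 4.3 = (141.3, 149.9)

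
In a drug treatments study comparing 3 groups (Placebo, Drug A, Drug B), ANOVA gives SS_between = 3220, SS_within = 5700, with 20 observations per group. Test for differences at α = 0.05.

df_between = 2, df_within = 57. F = MS_between/MS_within = 1610.0/100.0 = 16.1. F_crit ≈ 3.159. Reject H₀. At least one mean differs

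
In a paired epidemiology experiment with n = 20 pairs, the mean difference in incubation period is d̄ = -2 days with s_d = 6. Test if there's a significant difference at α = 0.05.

t = d̄/(s_d/√n) = -2/(6/√20) = -1.491. df = 19, critical t = ±2.093. Fail to reject H₀.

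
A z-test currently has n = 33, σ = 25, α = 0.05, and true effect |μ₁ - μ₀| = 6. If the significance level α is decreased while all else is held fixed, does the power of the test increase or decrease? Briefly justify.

Power decreases: a smaller α raises the critical value, so less of the H₁ sampling distribution falls in the rejection region.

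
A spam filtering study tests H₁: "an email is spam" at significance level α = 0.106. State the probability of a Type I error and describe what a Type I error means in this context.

P(Type I error) = α = 0.106. A Type I error is rejecting H₀ when H₀ is actually true (false positive) — here, concluding that an email is spam when in fact this is not the case. Consequence: a legitimate email is sent to the spam folder and the user misses it.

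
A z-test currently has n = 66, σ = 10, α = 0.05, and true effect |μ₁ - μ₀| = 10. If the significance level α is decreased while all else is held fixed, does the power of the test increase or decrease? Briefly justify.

Power decreases: a smaller α raises the critical value, so less of the H₁ sampling distribution falls in the rejection region.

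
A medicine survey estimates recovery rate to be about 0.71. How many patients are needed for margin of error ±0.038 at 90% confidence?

n = z²p(1-p)/E² = 1.645²×0.71×0.29/0.038² = 385.9 → n = 386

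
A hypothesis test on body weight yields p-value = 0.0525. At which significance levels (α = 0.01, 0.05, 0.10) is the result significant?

p = 0.0525. Significant at: α = 0.1.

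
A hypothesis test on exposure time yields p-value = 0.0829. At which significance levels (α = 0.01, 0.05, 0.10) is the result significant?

p = 0.0829. Significant at: α = 0.1.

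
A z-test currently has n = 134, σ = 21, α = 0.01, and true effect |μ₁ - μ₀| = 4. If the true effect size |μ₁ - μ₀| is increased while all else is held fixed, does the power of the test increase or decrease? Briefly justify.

Power increases: a larger true effect increases the non-centrality λ = |μ₁ - μ₀|/(σ/√n).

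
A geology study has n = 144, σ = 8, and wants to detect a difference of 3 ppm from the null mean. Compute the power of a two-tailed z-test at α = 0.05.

SE = σ/√n = 8/√144 = 0.667. Non-centrality λ = d/SE = 3/0.667 = 4.5. Power ≈ Φ(λ - z_{α/2}) = Φ(4.5 - 1.96) = Φ(2.54) = 0.994.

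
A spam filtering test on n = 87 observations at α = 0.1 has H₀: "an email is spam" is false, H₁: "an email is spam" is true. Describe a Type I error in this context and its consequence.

Type I error: rejecting H₀ when it is true — concluding that an email is spam when in fact it is not. Consequence: a legitimate email is sent to the spam folder and the user misses it.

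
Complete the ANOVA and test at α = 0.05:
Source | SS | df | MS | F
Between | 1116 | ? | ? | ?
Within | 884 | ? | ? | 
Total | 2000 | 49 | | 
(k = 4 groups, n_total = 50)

df_between = 3, df_within = 46. MS_between = 372.0, MS_within = 19.22. F = 19.357, F_crit ≈ 2.807. Reject H₀.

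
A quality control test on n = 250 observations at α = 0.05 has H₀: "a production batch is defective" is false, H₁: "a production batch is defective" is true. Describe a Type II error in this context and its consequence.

Type II error: failing to reject H₀ when it is false — concluding that a production batch is defective is not supported when in fact it is. Consequence: shipping a defective batch — faulty products reach customers.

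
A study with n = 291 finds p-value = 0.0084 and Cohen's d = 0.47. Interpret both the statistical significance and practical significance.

Statistically significant (p = 0.0084 < 0.05). Cohen's d = 0.47 indicates a small effect size. Both statistical and practical significance should be considered.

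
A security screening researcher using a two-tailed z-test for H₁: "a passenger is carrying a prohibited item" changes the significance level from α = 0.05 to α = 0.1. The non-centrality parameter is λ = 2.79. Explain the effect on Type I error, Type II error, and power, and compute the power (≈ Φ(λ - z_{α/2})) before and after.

Increasing α from 0.05 to 0.1:
• Type I error rate increases (α is the Type I rate by definition).
• Critical value moves from z_{α/2} = 1.96 to 1.645, so power = Φ(λ - z_{α/2}) goes from Φ(2.79 - 1.96) = 0.797 to Φ(2.79 - 1.645) = 0.874.
• Type II error rate β = 1 - power therefore decreases (0.203 → 0.126).
Appropriate when false negatives are costly — here, letting a prohibited item through — security breach.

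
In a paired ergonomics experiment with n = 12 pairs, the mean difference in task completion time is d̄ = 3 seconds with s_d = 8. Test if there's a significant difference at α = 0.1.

t = d̄/(s_d/√n) = 3/(8/√12) = 1.299. df = 11, critical t = ±1.796. Fail to reject H₀.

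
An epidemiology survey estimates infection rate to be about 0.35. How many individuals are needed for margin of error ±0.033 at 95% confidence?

n = z²p(1-p)/E² = 1.96²×0.35×0.65/0.033² = 802.5 → n = 803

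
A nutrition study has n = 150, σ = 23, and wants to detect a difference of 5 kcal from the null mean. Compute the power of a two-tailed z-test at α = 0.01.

SE = σ/√n = 23/√150 = 1.878. Non-centrality λ = d/SE = 5/1.878 = 2.662. Power ≈ Φ(λ - z_{α/2}) = Φ(2.662 - 2.576) = Φ(0.086) = 0.534.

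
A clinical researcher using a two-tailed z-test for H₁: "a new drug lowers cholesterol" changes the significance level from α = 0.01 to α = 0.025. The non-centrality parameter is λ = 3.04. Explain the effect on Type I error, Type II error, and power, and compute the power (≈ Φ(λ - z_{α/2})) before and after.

Increasing α from 0.01 to 0.025:
• Type I error rate increases (α is the Type I rate by definition).
• Critical value moves from z_{α/2} = 2.576 to 2.241, so power = Φ(λ - z_{α/2}) goes from Φ(3.04 - 2.576) = 0.679 to Φ(3.04 - 2.241) = 0.788.
• Type II error rate β = 1 - power therefore decreases (0.321 → 0.212).
Appropriate when false negatives are costly — here, shelving an effective drug — patients miss out on a treatment that would have helped.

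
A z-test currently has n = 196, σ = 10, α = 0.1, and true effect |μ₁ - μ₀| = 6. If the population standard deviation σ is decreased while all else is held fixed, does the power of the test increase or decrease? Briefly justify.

Power increases: a smaller σ shrinks the standard error σ/√n, moving the sampling distribution under H₁ further from the critical value.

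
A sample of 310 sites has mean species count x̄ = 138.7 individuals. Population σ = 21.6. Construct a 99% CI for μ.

CI = x̄ ± z*(σ/√n) = 138.7 ± 2.576(21.6/√310) = 138.7 ± 3.16 = (135.54, 141.86)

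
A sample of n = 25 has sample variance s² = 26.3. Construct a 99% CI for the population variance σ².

df = 24. χ²_{0.005} = 45.559, χ²_{0.995} = 9.886. CI for σ² = ((n-1)s²/χ²_{α/2}, (n-1)s²/χ²_{1-α/2}) = (24·26.3/45.559, 24·26.3/9.886) = (13.85, 63.85)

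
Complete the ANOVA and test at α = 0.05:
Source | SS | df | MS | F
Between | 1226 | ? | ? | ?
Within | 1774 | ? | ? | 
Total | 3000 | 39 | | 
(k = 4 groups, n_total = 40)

df_between = 3, df_within = 36. MS_between = 408.67, MS_within = 49.28. F = 8.293, F_crit ≈ 2.866. Reject H₀.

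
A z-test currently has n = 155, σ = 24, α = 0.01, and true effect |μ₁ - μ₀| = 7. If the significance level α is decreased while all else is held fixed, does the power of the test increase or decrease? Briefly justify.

Power decreases: a smaller α raises the critical value, so less of the H₁ sampling distribution falls in the rejection region.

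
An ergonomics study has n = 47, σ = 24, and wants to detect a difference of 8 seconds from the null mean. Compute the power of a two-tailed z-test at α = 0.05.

SE = σ/√n = 24/√47 = 3.501. Non-centrality λ = d/SE = 8/3.501 = 2.285. Power ≈ Φ(λ - z_{α/2}) = Φ(2.285 - 1.96) = Φ(0.325) = 0.627.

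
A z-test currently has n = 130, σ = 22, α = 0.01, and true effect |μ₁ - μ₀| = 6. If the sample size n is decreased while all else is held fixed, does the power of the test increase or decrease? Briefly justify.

Power decreases: a smaller n inflates the standard error σ/√n, pulling the sampling distribution under H₁ back toward the critical value.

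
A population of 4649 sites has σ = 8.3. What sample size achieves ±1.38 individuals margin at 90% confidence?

Without FPC: n₀ = (1.645×8.3/1.38)² = 97.888. With FPC: n = n₀N/(n₀+N-1) = 95.9 → n = 96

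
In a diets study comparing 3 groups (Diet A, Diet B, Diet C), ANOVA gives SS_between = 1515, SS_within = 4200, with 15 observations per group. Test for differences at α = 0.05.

df_between = 2, df_within = 42. F = MS_between/MS_within = 757.5/100.0 = 7.575. F_crit ≈ 3.22. Reject H₀. At least one mean differs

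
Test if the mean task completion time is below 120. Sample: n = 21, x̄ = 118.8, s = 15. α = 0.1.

t = (118.8 - 120)/(15/√21) = -0.367, df = 20. Critical t = -1.325. Fail to reject H₀.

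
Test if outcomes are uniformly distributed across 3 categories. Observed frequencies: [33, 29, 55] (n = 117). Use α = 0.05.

Expected = 39 each. χ² = Σ(O-E)²/E = 10.051. df = 2, critical value = 5.991. Reject H₀.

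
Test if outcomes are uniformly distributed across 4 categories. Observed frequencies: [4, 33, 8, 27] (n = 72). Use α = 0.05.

Expected = 18 each. χ² = Σ(O-E)²/E = 33.444. df = 3, critical value = 7.815. Reject H₀.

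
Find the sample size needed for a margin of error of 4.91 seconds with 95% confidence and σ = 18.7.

n = (z*σ/E)² = (1.96×18.7/4.91)² = 55.7 → n = 56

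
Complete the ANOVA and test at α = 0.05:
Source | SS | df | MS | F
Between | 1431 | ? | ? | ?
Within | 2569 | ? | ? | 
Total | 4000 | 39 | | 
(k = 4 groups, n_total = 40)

df_between = 3, df_within = 36. MS_between = 477.0, MS_within = 71.36. F = 6.684, F_crit ≈ 2.866. Reject H₀.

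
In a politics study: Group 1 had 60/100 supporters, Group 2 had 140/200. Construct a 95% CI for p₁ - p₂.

p̂₁ = 0.6, p̂₂ = 0.7. Difference = -0.1. CI = (-0.215, 0.015)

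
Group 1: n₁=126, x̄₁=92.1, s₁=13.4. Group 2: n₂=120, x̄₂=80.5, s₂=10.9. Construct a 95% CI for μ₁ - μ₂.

Difference = 11.6. SE = √(13.4²/126 + 10.9²/120) = 1.554. CI = (8.55, 14.65)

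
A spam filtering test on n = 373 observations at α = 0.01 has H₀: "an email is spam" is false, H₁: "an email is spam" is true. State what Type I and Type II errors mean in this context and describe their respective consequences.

Type I (false positive): concluding that an email is spam when it is not — a legitimate email is sent to the spam folder and the user misses it. Type II (false negative): failing to conclude that an email is spam when it is — a spam email lands in the inbox. Which is costlier depends on domain priorities and is a judgement call rather than a statistical fact.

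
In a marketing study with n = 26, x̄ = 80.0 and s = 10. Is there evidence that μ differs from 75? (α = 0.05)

t = (x̄ - μ₀)/(s/√n) = (80.0 - 75)/(10/√26) = 2.55. df = 25, critical t = ±2.06. Reject H₀.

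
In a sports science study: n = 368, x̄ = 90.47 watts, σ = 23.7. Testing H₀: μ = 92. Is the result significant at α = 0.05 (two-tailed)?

z = (90.47 - 92)/(23.7/√368) = -1.238. Since |z| ≤ 1.96, not significant at α = 0.05.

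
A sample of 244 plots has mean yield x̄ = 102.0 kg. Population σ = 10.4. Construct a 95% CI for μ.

CI = x̄ ± z*(σ/√n) = 102.0 ± 1.96(10.4/√244) = 102.0 ± 1.3 = (100.7, 103.3)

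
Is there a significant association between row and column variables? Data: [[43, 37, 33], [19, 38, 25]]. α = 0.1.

χ² = 5.621. df = 2, critical = 4.605. Reject H₀. Variables are dependent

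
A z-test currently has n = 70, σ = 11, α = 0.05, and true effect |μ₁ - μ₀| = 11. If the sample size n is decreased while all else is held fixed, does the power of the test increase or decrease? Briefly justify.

Power decreases: a smaller n inflates the standard error σ/√n, pulling the sampling distribution under H₁ back toward the critical value.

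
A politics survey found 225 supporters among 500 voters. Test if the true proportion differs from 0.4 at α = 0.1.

p̂ = 0.45, p₀ = 0.4. z = (p̂ - p₀)/√(p₀(1-p₀)/n) = 2.282. Critical: ±1.645. Reject H₀.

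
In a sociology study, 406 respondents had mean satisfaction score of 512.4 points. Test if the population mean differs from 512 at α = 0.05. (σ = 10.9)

z = (x̄ - μ₀)/(σ/√n) = (512.4 - 512)/(10.9/√406) = 0.739. Critical value: ±1.96. Since |0.739| ≤ 1.96, Fail to reject H₀.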